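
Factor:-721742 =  - 2^1 * 7^1*31^1*1663^1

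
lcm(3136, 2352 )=9408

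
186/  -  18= - 11 +2/3  =  -10.33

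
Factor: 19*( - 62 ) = -1178 = - 2^1*19^1*31^1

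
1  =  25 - 24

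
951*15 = 14265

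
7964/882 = 3982/441 = 9.03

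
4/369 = 4/369 = 0.01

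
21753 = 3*7251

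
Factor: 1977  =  3^1*659^1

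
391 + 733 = 1124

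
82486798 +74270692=156757490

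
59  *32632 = 1925288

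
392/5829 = 392/5829 = 0.07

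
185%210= 185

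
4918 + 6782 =11700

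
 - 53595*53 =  - 2840535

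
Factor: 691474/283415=2^1*5^( - 1)*7^1  *11^( - 1)*5153^(  -  1)*49391^1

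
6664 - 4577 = 2087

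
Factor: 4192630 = 2^1*5^1*13^1*32251^1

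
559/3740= 559/3740   =  0.15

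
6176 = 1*6176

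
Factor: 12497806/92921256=2^ ( - 2 )*3^( - 7 ) * 47^( - 1 )*113^(-1 )*421^1 * 14843^1 =6248903/46460628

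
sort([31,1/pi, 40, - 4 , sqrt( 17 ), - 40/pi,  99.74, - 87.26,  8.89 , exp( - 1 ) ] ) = [ - 87.26, - 40/pi , - 4,1/pi,exp( - 1 ),sqrt( 17), 8.89,  31, 40, 99.74]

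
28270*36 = 1017720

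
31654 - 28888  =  2766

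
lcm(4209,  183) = 4209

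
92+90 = 182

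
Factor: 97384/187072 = 2^( - 3 ) * 7^1*47^1*79^( - 1 ) = 329/632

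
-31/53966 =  - 1 +53935/53966 =- 0.00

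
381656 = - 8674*( - 44 ) 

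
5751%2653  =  445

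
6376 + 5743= 12119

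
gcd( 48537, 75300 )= 3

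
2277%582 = 531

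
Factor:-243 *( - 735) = 178605 =3^6*5^1 * 7^2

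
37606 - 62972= - 25366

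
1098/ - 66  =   - 183/11 = - 16.64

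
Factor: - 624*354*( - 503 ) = 2^5  *  3^2*13^1 * 59^1*503^1 = 111110688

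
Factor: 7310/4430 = 17^1*43^1 * 443^(-1) = 731/443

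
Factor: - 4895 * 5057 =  - 5^1 * 11^1*13^1 * 89^1*389^1 = - 24754015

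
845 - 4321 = -3476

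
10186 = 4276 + 5910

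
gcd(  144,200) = 8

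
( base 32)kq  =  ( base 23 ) 15m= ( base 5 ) 10131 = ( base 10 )666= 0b1010011010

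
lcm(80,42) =1680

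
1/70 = 1/70 = 0.01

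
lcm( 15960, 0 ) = 0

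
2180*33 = 71940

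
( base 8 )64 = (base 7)103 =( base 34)1I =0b110100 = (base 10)52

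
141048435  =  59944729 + 81103706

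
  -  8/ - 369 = 8/369 =0.02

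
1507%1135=372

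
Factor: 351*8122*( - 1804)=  - 2^3*3^3*11^1*13^1*31^1*41^1*131^1 = - 5142882888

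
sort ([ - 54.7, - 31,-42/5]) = [  -  54.7, - 31, -42/5 ] 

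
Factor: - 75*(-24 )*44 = 79200  =  2^5 * 3^2*5^2*11^1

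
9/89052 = 3/29684  =  0.00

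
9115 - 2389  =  6726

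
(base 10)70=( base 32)26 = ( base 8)106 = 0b1000110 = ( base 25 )2k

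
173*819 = 141687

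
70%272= 70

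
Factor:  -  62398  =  -2^1*7^1*4457^1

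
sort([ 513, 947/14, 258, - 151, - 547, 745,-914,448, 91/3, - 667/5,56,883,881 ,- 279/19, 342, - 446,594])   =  [ - 914, - 547,- 446 , - 151,-667/5, - 279/19,91/3 , 56 , 947/14,258,342,  448, 513, 594, 745,  881, 883]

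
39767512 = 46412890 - 6645378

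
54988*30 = 1649640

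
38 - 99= - 61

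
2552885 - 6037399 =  - 3484514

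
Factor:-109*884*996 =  - 95970576 =-2^4*3^1*13^1*17^1*83^1*109^1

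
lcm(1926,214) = 1926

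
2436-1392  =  1044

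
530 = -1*(  -  530)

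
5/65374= 5/65374 = 0.00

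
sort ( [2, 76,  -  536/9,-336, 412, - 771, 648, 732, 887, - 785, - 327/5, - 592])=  [  -  785, - 771, - 592,-336 , - 327/5, - 536/9,  2,76,412,648, 732, 887]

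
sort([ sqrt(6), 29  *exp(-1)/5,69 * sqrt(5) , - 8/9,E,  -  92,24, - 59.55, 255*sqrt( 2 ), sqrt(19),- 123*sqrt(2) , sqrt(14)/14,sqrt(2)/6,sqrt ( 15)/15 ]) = [ - 123*sqrt(2 ), -92,-59.55,  -  8/9,sqrt(2)/6, sqrt(15)/15, sqrt( 14)/14, 29*exp( - 1 ) /5,sqrt(6),E,sqrt(19), 24, 69*sqrt( 5),255*sqrt( 2) ]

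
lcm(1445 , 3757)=18785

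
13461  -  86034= - 72573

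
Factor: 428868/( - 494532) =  - 209/241 = - 11^1*19^1*241^( - 1)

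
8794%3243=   2308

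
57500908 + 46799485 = 104300393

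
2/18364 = 1/9182 =0.00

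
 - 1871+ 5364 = 3493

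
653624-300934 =352690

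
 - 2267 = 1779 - 4046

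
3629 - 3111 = 518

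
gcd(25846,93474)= 2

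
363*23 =8349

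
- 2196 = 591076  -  593272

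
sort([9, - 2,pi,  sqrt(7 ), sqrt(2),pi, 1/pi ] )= [ - 2, 1/pi,sqrt( 2) , sqrt( 7), pi,pi, 9]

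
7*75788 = 530516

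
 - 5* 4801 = -24005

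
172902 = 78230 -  - 94672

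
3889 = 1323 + 2566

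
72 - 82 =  - 10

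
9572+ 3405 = 12977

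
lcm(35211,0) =0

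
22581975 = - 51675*(  -  437)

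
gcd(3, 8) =1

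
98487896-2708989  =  95778907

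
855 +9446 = 10301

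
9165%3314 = 2537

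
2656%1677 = 979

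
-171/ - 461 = 171/461 = 0.37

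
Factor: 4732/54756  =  3^( - 4)*7^1 = 7/81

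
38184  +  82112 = 120296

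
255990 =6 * 42665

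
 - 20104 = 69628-89732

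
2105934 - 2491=2103443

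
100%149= 100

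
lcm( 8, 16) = 16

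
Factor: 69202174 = 2^1 * 401^1*86287^1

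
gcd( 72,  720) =72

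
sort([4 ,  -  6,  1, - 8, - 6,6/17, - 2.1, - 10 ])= [ - 10, - 8, - 6, - 6  , - 2.1 , 6/17,1,4] 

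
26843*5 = 134215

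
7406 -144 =7262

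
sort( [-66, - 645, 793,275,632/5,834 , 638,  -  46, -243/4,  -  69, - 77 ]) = [ - 645, - 77 ,-69,-66,- 243/4,  -  46, 632/5,275,638, 793, 834 ]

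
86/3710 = 43/1855 = 0.02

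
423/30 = 14  +  1/10  =  14.10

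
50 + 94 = 144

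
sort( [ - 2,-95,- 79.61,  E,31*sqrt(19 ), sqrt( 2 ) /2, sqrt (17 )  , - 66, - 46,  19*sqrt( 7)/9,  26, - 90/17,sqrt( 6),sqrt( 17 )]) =[-95,- 79.61,-66,-46,- 90/17,-2,sqrt(2)/2,sqrt( 6),  E,sqrt(17), sqrt(17 ) , 19*sqrt(7 )/9,26, 31*sqrt (19 )] 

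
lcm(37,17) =629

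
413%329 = 84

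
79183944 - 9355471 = 69828473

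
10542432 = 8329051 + 2213381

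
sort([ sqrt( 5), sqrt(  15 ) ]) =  [ sqrt(5), sqrt( 15)] 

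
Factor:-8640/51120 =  - 2^2 *3^1 * 71^( - 1 ) = - 12/71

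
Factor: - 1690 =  - 2^1 * 5^1 *13^2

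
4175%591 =38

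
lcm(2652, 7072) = 21216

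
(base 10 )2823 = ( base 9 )3776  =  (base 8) 5407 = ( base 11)2137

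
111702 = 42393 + 69309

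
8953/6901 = 1 + 2052/6901 = 1.30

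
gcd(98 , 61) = 1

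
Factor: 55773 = 3^2 * 6197^1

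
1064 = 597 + 467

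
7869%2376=741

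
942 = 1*942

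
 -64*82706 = - 5293184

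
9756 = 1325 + 8431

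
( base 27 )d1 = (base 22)g0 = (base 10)352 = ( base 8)540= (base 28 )cg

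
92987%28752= 6731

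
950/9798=475/4899= 0.10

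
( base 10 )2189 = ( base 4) 202031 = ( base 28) 2M5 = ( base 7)6245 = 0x88D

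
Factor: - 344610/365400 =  - 547/580 = -2^(-2 )*5^( - 1)*29^( - 1 ) * 547^1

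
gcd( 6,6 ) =6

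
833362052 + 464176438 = 1297538490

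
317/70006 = 317/70006 = 0.00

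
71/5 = 71/5= 14.20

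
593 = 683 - 90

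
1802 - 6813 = - 5011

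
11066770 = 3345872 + 7720898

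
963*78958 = 76036554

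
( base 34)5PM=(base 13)3049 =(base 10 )6652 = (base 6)50444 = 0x19fc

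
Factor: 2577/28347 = 1/11= 11^(  -  1 )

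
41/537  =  41/537 = 0.08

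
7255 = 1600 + 5655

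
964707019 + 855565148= 1820272167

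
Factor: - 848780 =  - 2^2*5^1*31^1  *37^2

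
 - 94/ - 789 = 94/789 = 0.12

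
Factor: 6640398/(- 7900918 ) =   -  3320199/3950459 =- 3^2*368911^1*3950459^(-1) 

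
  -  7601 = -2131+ - 5470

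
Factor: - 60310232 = - 2^3 * 23^2*14251^1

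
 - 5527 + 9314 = 3787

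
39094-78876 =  - 39782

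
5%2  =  1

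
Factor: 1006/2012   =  1/2 = 2^ ( - 1)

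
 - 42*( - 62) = 2604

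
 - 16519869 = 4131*( - 3999)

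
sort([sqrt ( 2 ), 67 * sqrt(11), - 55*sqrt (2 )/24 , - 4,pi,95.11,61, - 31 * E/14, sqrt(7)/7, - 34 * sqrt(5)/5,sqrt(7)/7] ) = [ - 34*sqrt(5)/5 ,-31*E/14, - 4, - 55*sqrt (2)/24, sqrt( 7 ) /7 , sqrt( 7)/7 , sqrt(2), pi, 61,  95.11, 67 *sqrt(11 )] 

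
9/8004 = 3/2668 =0.00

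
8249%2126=1871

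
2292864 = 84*27296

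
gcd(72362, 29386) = 2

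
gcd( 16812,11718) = 18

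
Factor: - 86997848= - 2^3*7^1*107^1*14519^1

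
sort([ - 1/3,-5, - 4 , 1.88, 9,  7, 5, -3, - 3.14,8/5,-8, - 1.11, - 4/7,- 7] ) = [- 8,- 7, - 5,  -  4, - 3.14 , - 3 , - 1.11, - 4/7,-1/3,8/5, 1.88, 5,7, 9]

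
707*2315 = 1636705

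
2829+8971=11800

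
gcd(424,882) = 2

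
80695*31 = 2501545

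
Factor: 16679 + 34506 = 51185= 5^1 * 29^1*353^1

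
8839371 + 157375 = 8996746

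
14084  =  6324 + 7760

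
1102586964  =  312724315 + 789862649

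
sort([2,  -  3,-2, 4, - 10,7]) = [ - 10,  -  3, - 2, 2,4, 7] 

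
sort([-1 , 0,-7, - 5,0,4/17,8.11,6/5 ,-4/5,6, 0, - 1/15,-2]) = [ - 7 , - 5 ,-2,-1,-4/5,  -  1/15, 0, 0,0,4/17,6/5,6,8.11]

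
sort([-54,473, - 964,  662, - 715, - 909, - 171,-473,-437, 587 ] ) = [ - 964 , - 909,  -  715,  -  473,-437, - 171,- 54,473,587,  662 ] 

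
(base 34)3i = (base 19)66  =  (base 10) 120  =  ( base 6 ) 320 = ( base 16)78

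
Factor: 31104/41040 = 2^3*3^2*5^( -1)*19^( - 1) = 72/95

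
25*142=3550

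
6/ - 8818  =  -1 + 4406/4409  =  - 0.00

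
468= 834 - 366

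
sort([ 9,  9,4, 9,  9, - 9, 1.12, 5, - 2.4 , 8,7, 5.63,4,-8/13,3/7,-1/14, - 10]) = [-10,  -  9, - 2.4,  -  8/13,-1/14 , 3/7,  1.12, 4,4 , 5,  5.63, 7,8, 9, 9, 9,  9 ] 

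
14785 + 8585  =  23370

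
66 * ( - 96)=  - 6336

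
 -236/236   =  - 1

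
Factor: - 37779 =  - 3^1*7^2*257^1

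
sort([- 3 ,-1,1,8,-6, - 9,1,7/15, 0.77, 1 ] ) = [ - 9,  -  6 , - 3,-1 , 7/15,0.77,1,1,1,8 ] 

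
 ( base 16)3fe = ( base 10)1022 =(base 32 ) vu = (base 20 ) 2B2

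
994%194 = 24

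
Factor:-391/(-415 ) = 5^( - 1)*17^1*23^1*83^( - 1 ) 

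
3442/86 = 1721/43 = 40.02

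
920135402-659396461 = 260738941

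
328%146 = 36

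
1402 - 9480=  - 8078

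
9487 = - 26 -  - 9513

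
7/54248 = 7/54248 = 0.00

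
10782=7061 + 3721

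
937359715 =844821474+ 92538241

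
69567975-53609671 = 15958304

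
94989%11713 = 1285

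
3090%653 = 478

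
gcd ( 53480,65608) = 8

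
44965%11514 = 10423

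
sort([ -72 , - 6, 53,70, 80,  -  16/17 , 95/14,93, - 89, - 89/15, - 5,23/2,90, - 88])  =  [ - 89, - 88, - 72, - 6, - 89/15, - 5, - 16/17, 95/14,23/2,53, 70,80, 90,93]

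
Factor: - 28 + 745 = 3^1*  239^1 = 717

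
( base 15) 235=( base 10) 500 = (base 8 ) 764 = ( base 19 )176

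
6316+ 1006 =7322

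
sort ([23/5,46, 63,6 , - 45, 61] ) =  [ - 45,23/5, 6, 46,61,63]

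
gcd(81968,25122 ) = 2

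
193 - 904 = - 711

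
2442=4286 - 1844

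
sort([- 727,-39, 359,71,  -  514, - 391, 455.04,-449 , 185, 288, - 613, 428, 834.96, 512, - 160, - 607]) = [ - 727, - 613,-607,-514, - 449, - 391,-160,-39, 71, 185,288, 359,428, 455.04,512, 834.96] 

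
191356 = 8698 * 22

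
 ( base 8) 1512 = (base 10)842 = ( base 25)18H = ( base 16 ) 34a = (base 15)3B2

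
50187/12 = 16729/4 = 4182.25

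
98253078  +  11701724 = 109954802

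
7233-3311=3922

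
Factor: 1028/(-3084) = -3^(-1) = -1/3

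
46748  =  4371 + 42377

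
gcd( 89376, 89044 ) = 4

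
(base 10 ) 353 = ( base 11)2A1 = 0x161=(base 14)1B3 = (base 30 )bn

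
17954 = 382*47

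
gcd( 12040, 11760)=280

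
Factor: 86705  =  5^1*17341^1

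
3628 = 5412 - 1784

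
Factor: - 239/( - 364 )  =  2^( - 2 )*7^( - 1 )*13^(- 1 )*239^1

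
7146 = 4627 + 2519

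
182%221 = 182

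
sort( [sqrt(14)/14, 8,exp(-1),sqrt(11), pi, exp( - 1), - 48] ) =[ - 48, sqrt(14 )/14,exp ( - 1), exp(  -  1 ), pi  ,  sqrt(11),8 ] 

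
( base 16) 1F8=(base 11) 419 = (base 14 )280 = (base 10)504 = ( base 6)2200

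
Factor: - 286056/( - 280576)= 2^( - 8)*3^2 * 29^1 = 261/256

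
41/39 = 1+2/39= 1.05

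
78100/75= 3124/3 = 1041.33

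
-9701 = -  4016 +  - 5685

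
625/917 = 625/917 = 0.68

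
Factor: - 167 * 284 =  - 47428 = - 2^2*71^1*167^1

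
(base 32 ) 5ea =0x15ca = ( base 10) 5578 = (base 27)7hg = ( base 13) 2701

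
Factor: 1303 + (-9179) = - 7876 = -  2^2*11^1 * 179^1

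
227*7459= 1693193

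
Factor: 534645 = 3^2*5^1*109^2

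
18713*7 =130991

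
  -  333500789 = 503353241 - 836854030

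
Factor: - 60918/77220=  - 2^( - 1) * 3^ (-2 )*5^ ( - 1)*71^1 =- 71/90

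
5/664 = 5/664= 0.01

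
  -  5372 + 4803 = -569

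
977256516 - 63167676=914088840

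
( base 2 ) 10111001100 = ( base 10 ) 1484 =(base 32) 1EC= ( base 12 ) A38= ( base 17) 525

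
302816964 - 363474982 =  - 60658018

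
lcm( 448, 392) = 3136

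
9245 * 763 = 7053935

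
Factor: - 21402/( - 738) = 29^1 = 29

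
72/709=72/709 = 0.10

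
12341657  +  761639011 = 773980668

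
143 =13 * 11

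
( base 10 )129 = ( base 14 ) 93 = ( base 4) 2001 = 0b10000001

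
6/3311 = 6/3311   =  0.00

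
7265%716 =105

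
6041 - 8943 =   -  2902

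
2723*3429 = 9337167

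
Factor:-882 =-2^1*3^2*7^2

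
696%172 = 8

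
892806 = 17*52518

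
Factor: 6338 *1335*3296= 2^6*3^1*5^1*89^1*103^1*3169^1 = 27888214080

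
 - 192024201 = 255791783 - 447815984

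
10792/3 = 3597 + 1/3 = 3597.33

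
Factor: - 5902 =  - 2^1* 13^1*  227^1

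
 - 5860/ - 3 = 1953+1/3 = 1953.33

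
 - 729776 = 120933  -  850709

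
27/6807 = 9/2269=0.00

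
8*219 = 1752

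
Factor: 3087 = 3^2 * 7^3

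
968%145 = 98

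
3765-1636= 2129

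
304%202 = 102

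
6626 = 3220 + 3406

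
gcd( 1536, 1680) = 48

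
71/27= 71/27 = 2.63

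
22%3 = 1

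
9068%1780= 168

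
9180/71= 9180/71  =  129.30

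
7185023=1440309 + 5744714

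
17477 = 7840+9637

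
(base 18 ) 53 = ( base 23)41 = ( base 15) 63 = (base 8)135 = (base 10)93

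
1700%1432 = 268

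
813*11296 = 9183648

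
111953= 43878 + 68075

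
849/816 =1 + 11/272 = 1.04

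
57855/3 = 19285 = 19285.00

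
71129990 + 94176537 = 165306527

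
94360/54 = 1747  +  11/27  =  1747.41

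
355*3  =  1065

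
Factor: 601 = 601^1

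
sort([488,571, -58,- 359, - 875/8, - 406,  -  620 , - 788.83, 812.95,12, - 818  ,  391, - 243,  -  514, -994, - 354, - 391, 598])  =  [ - 994, - 818, - 788.83, - 620, - 514, - 406, - 391,-359, - 354,-243,- 875/8, - 58,12,391,488,571,598,812.95]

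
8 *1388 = 11104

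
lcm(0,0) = 0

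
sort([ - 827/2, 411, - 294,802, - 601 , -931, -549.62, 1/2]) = [-931, - 601, - 549.62, - 827/2, - 294, 1/2, 411, 802] 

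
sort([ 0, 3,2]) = [0,  2, 3]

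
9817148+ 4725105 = 14542253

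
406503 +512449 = 918952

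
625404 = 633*988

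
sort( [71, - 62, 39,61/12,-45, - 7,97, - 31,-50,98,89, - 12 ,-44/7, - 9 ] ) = [ - 62, - 50, - 45, - 31,-12, - 9, - 7, - 44/7, 61/12, 39, 71,89 , 97,98]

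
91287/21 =4347 = 4347.00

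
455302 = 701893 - 246591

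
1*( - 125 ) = -125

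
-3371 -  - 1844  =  -1527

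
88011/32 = 2750+11/32 = 2750.34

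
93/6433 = 93/6433 = 0.01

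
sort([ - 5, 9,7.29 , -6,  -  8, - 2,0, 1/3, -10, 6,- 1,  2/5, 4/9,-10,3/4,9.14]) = [ - 10  ,  -  10,  -  8, - 6, - 5, - 2 , - 1, 0,  1/3 , 2/5,4/9, 3/4, 6, 7.29, 9,9.14] 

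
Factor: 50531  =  13^3 * 23^1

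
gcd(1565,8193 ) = 1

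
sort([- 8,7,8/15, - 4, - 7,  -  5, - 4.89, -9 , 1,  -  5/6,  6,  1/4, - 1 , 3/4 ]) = [ - 9, - 8, - 7, - 5,  -  4.89,-4,- 1, - 5/6,1/4,8/15, 3/4,1 , 6,7 ] 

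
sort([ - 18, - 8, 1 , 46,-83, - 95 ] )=[ -95, - 83, - 18,-8,  1,  46 ] 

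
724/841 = 724/841 = 0.86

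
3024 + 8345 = 11369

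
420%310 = 110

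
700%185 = 145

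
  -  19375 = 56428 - 75803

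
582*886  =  515652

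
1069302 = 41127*26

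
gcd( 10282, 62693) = 1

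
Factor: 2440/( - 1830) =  - 4/3= - 2^2 *3^( - 1)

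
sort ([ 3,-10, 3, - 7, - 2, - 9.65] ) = [-10, - 9.65,-7, - 2,  3,3 ]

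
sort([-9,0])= [-9,0 ] 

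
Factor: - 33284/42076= - 53/67   =  -53^1*67^( - 1 ) 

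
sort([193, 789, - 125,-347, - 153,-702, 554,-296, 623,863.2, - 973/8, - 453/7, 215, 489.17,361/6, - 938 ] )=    [ - 938, - 702, - 347, - 296, - 153, - 125, - 973/8, - 453/7, 361/6 , 193, 215, 489.17,554,623, 789,  863.2 ] 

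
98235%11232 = 8379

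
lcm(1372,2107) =58996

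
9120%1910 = 1480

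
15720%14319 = 1401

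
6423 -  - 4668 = 11091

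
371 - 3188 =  - 2817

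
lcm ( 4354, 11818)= 82726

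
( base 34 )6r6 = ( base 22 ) G56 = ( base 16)1EB4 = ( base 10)7860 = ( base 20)jd0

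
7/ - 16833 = - 7/16833 = -0.00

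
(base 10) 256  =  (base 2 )100000000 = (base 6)1104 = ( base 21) c4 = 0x100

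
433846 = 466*931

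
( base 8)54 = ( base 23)1l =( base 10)44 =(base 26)1I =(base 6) 112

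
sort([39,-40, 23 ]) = [ - 40,23,39 ]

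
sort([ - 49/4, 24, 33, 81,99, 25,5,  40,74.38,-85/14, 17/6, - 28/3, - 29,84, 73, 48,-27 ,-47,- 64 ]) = [ - 64, - 47, - 29, - 27 , - 49/4, - 28/3, - 85/14,  17/6, 5, 24,  25,33 , 40, 48,73,  74.38, 81, 84, 99 ] 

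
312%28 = 4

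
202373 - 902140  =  - 699767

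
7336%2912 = 1512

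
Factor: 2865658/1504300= 1432829/752150 = 2^ ( - 1) * 5^(- 2 )*7^(-2 ) * 61^1*83^1*283^1*307^( - 1 ) 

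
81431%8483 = 5084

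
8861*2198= 19476478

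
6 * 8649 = 51894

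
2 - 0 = 2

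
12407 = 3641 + 8766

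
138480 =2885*48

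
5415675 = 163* 33225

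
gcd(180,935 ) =5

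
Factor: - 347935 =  - 5^1* 7^1*9941^1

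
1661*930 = 1544730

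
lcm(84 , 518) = 3108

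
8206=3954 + 4252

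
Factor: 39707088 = 2^4*3^1*827231^1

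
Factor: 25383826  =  2^1*13^1*976301^1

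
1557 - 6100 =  - 4543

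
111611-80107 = 31504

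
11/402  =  11/402 = 0.03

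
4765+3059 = 7824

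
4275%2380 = 1895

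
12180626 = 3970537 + 8210089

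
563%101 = 58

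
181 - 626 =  - 445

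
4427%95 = 57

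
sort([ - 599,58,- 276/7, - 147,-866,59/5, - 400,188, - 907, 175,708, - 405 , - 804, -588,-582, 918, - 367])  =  [ - 907, - 866,  -  804 ,-599, - 588, - 582, - 405, - 400, - 367, - 147, - 276/7, 59/5,58 , 175, 188, 708,918 ] 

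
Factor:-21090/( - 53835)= 38/97 = 2^1*19^1*97^( - 1)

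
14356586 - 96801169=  - 82444583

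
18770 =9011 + 9759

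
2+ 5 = 7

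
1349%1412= 1349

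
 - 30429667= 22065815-52495482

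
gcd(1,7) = 1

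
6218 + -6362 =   -  144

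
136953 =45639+91314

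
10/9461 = 10/9461=0.00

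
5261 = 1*5261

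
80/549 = 80/549 = 0.15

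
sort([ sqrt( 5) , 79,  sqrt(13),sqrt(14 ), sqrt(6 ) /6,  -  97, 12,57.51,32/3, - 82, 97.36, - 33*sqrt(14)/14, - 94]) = [-97 , - 94, - 82,-33*sqrt(14)/14 , sqrt(6 ) /6, sqrt(5), sqrt( 13),sqrt(14 ),  32/3,12,57.51,79,  97.36]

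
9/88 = 9/88 = 0.10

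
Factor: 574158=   2^1 *3^1*13^1 * 17^1*433^1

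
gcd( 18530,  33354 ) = 3706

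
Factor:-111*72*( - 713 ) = 5698296 = 2^3*3^3* 23^1*31^1*37^1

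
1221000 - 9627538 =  - 8406538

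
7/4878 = 7/4878 = 0.00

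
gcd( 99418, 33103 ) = 1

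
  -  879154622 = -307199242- 571955380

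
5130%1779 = 1572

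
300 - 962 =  - 662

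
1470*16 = 23520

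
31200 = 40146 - 8946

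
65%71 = 65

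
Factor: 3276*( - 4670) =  - 15298920= - 2^3 * 3^2*5^1 *7^1*13^1*467^1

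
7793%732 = 473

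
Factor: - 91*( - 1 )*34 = 2^1  *7^1*13^1*17^1 = 3094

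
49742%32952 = 16790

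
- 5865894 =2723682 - 8589576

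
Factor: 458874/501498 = 689/753 = 3^(  -  1)*13^1*53^1*251^( - 1)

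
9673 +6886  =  16559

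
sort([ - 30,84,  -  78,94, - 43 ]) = [-78,  -  43,  -  30 , 84,94 ] 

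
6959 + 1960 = 8919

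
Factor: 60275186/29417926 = 14708963^( - 1)*30137593^1 = 30137593/14708963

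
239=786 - 547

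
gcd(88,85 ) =1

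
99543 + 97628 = 197171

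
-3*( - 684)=2052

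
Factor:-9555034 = -2^1 *4777517^1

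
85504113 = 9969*8577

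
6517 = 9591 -3074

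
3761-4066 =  - 305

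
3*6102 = 18306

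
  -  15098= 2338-17436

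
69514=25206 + 44308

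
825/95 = 165/19= 8.68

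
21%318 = 21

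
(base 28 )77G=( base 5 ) 140300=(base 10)5700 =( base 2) 1011001000100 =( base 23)ahj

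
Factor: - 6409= - 13^1*17^1*29^1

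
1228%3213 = 1228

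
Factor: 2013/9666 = 2^(-1 )*3^( - 2)*11^1 * 61^1*179^( - 1) = 671/3222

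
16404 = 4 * 4101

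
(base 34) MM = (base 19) 22a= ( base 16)302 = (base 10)770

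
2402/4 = 600+1/2 = 600.50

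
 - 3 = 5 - 8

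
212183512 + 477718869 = 689902381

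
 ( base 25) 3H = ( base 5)332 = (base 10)92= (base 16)5C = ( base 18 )52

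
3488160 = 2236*1560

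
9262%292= 210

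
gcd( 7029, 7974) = 9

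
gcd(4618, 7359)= 1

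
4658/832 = 5 + 249/416 = 5.60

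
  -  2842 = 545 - 3387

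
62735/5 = 12547 = 12547.00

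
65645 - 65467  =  178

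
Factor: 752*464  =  2^8*29^1*47^1 = 348928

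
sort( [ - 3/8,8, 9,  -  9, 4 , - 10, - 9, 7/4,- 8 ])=[ - 10, - 9, - 9, - 8,-3/8, 7/4, 4, 8, 9 ] 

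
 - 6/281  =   - 1 + 275/281 =-0.02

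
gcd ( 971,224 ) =1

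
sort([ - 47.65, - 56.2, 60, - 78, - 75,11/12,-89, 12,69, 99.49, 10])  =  [-89,-78, - 75,- 56.2,-47.65,11/12, 10, 12,60,69, 99.49]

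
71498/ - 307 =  -71498/307 =-232.89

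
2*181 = 362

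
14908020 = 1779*8380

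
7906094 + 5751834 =13657928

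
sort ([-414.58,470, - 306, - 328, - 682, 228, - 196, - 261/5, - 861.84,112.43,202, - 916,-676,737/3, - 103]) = [ - 916, - 861.84, - 682,-676, - 414.58, - 328, - 306, - 196, - 103,-261/5, 112.43, 202, 228,737/3,470 ] 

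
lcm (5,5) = 5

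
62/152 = 31/76 = 0.41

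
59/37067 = 59/37067 = 0.00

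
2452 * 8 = 19616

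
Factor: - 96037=-137^1*701^1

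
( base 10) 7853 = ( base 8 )17255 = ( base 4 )1322231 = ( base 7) 31616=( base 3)101202212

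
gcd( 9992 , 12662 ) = 2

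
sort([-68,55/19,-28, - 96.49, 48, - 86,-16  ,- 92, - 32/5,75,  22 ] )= [-96.49, - 92, - 86, - 68,-28, - 16, - 32/5,55/19, 22,48,75]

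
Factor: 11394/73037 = 2^1*3^3*211^1*73037^( - 1 ) 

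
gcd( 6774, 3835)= 1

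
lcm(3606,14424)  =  14424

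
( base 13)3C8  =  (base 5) 10141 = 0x29F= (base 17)258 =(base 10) 671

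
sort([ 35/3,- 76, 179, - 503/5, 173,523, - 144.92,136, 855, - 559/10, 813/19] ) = [ - 144.92,-503/5,-76, - 559/10 , 35/3,813/19,  136,173, 179, 523,855 ]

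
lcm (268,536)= 536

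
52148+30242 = 82390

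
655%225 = 205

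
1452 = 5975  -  4523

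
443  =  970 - 527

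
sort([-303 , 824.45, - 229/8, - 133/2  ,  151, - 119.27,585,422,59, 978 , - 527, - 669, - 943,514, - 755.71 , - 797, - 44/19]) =[ - 943, - 797, - 755.71, - 669, - 527  , - 303, - 119.27,  -  133/2, - 229/8, - 44/19,59,151, 422,514,585,824.45  ,  978]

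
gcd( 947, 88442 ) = 1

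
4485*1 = 4485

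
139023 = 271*513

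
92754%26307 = 13833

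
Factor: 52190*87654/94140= 3^ ( - 1)*7^1*17^1*307^1*523^( - 1) * 2087^1= 76244371/1569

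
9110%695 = 75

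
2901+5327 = 8228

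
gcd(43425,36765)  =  45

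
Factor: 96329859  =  3^1*32109953^1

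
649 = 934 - 285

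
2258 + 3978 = 6236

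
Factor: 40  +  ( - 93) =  -53^1 = -53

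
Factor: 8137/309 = 79/3=3^ ( - 1)*79^1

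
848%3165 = 848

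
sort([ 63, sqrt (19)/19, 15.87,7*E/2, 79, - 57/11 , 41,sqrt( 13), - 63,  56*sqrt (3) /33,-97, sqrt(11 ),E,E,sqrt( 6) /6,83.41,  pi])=[-97, - 63, - 57/11,sqrt ( 19)/19, sqrt(6)/6,E,E , 56*sqrt(3)/33,pi,sqrt( 11),sqrt( 13 ),7* E/2,15.87,41,63,79,83.41 ] 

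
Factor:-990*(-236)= 233640 = 2^3*3^2*5^1*11^1*59^1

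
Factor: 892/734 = 446/367 = 2^1*223^1*367^ ( - 1 ) 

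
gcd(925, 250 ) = 25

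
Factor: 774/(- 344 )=-9/4 = -2^( - 2 ) * 3^2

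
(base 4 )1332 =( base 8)176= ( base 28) 4e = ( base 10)126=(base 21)60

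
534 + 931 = 1465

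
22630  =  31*730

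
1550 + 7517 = 9067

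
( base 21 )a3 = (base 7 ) 423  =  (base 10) 213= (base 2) 11010101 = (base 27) 7o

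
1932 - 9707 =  - 7775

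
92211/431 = 213+ 408/431 = 213.95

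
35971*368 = 13237328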